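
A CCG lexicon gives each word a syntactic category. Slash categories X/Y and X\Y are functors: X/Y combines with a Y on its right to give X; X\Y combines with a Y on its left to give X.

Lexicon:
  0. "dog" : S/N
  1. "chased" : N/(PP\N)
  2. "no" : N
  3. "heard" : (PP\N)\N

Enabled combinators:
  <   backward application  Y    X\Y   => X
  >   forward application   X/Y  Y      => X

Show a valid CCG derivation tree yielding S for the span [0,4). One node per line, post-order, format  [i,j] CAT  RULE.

[0,1] S/N  lex  "dog"
[1,2] N/(PP\N)  lex  "chased"
[2,3] N  lex  "no"
[3,4] (PP\N)\N  lex  "heard"
[2,4] PP\N  <  k=3
[1,4] N  >  k=2
[0,4] S  >  k=1

[0,4] S   >
  [0,1] "dog" : S/N
  [1,4] N   >
    [1,2] "chased" : N/(PP\N)
    [2,4] PP\N   <
      [2,3] "no" : N
      [3,4] "heard" : (PP\N)\N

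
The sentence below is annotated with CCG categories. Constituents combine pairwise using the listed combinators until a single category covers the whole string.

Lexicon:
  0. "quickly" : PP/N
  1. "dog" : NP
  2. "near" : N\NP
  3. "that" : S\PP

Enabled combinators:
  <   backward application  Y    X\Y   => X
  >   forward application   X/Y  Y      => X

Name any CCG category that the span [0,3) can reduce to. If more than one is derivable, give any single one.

PP

[0,4] S   <
  [0,3] PP   >
    [0,1] "quickly" : PP/N
    [1,3] N   <
      [1,2] "dog" : NP
      [2,3] "near" : N\NP
  [3,4] "that" : S\PP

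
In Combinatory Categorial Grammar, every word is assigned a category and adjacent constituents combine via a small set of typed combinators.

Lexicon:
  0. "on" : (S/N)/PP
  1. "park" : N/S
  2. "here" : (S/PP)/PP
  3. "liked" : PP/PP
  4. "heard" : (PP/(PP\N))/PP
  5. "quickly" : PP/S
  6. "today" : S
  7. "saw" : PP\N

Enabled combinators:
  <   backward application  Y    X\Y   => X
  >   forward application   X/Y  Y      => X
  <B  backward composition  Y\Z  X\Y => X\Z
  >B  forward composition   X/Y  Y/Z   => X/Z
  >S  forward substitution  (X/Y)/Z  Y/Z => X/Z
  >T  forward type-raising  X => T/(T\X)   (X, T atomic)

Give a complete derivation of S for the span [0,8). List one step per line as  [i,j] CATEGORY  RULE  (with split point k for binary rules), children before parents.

[0,1] (S/N)/PP  lex  "on"
[1,2] N/S  lex  "park"
[2,3] (S/PP)/PP  lex  "here"
[3,4] PP/PP  lex  "liked"
[2,4] S/PP  >S  k=3
[1,4] N/PP  >B  k=2
[0,4] S/PP  >S  k=1
[4,5] (PP/(PP\N))/PP  lex  "heard"
[5,6] PP/S  lex  "quickly"
[6,7] S  lex  "today"
[5,7] PP  >  k=6
[4,7] PP/(PP\N)  >  k=5
[7,8] PP\N  lex  "saw"
[4,8] PP  >  k=7
[0,8] S  >  k=4

[0,8] S   >
  [0,4] S/PP   >S
    [0,1] "on" : (S/N)/PP
    [1,4] N/PP   >B
      [1,2] "park" : N/S
      [2,4] S/PP   >S
        [2,3] "here" : (S/PP)/PP
        [3,4] "liked" : PP/PP
  [4,8] PP   >
    [4,7] PP/(PP\N)   >
      [4,5] "heard" : (PP/(PP\N))/PP
      [5,7] PP   >
        [5,6] "quickly" : PP/S
        [6,7] "today" : S
    [7,8] "saw" : PP\N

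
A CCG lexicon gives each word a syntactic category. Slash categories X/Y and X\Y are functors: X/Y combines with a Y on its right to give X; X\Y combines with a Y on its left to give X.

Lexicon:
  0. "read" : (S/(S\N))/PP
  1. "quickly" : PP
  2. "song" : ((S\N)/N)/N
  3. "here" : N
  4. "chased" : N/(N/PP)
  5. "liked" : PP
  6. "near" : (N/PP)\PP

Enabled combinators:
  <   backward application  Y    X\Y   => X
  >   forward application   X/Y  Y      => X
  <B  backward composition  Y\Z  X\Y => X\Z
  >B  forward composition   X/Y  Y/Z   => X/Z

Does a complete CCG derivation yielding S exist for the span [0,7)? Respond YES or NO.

[0,7] S   >
  [0,2] S/(S\N)   >
    [0,1] "read" : (S/(S\N))/PP
    [1,2] "quickly" : PP
  [2,7] S\N   >
    [2,4] (S\N)/N   >
      [2,3] "song" : ((S\N)/N)/N
      [3,4] "here" : N
    [4,7] N   >
      [4,5] "chased" : N/(N/PP)
      [5,7] N/PP   <
        [5,6] "liked" : PP
        [6,7] "near" : (N/PP)\PP

YES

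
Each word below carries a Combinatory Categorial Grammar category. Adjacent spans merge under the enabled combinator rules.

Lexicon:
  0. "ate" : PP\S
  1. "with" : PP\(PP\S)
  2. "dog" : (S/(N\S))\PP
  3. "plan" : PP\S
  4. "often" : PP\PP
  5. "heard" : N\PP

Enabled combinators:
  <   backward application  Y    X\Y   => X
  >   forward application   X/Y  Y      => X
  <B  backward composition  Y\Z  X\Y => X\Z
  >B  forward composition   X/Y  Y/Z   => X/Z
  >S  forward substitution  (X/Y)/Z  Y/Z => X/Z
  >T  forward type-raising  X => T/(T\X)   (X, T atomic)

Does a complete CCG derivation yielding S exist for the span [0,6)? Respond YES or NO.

[0,6] S   >
  [0,3] S/(N\S)   <
    [0,2] PP   <
      [0,1] "ate" : PP\S
      [1,2] "with" : PP\(PP\S)
    [2,3] "dog" : (S/(N\S))\PP
  [3,6] N\S   <B
    [3,5] PP\S   <B
      [3,4] "plan" : PP\S
      [4,5] "often" : PP\PP
    [5,6] "heard" : N\PP

YES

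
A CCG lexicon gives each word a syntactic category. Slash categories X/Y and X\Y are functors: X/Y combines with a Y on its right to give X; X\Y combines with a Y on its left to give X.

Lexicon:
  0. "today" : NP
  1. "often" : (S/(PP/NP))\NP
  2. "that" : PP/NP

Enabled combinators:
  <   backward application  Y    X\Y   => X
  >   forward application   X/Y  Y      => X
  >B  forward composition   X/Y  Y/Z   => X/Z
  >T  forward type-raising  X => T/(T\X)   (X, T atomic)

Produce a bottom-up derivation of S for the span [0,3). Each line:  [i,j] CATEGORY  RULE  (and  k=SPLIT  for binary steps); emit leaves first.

[0,1] NP  lex  "today"
[1,2] (S/(PP/NP))\NP  lex  "often"
[0,2] S/(PP/NP)  <  k=1
[2,3] PP/NP  lex  "that"
[0,3] S  >  k=2

[0,3] S   >
  [0,2] S/(PP/NP)   <
    [0,1] "today" : NP
    [1,2] "often" : (S/(PP/NP))\NP
  [2,3] "that" : PP/NP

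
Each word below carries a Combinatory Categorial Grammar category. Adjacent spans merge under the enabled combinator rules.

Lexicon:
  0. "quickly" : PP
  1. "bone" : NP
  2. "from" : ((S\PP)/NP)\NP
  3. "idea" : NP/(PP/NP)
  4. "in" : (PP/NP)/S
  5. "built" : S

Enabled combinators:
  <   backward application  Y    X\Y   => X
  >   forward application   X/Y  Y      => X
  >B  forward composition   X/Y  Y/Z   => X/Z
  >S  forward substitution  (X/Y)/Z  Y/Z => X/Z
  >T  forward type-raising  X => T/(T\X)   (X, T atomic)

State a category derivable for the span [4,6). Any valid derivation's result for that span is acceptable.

[0,6] S   <
  [0,1] "quickly" : PP
  [1,6] S\PP   >
    [1,3] (S\PP)/NP   <
      [1,2] "bone" : NP
      [2,3] "from" : ((S\PP)/NP)\NP
    [3,6] NP   >
      [3,4] "idea" : NP/(PP/NP)
      [4,6] PP/NP   >
        [4,5] "in" : (PP/NP)/S
        [5,6] "built" : S

PP/NP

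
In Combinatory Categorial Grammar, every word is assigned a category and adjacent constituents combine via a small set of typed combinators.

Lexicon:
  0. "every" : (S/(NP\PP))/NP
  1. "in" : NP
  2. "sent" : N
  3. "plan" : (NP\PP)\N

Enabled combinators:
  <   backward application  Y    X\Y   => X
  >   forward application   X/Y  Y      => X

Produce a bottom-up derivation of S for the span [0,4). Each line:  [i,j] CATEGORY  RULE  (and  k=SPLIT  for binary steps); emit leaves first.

[0,4] S   >
  [0,2] S/(NP\PP)   >
    [0,1] "every" : (S/(NP\PP))/NP
    [1,2] "in" : NP
  [2,4] NP\PP   <
    [2,3] "sent" : N
    [3,4] "plan" : (NP\PP)\N

[0,1] (S/(NP\PP))/NP  lex  "every"
[1,2] NP  lex  "in"
[0,2] S/(NP\PP)  >  k=1
[2,3] N  lex  "sent"
[3,4] (NP\PP)\N  lex  "plan"
[2,4] NP\PP  <  k=3
[0,4] S  >  k=2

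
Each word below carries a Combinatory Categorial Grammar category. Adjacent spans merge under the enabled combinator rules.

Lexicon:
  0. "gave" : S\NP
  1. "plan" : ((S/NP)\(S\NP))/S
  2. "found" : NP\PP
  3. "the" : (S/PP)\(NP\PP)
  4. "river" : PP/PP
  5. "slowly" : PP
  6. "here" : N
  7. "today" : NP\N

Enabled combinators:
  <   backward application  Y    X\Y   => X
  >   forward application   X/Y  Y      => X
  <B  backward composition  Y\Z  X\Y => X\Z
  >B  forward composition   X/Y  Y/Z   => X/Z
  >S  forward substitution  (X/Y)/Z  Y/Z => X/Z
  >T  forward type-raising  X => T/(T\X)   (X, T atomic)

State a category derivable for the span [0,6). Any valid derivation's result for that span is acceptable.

S/NP

[0,8] S   >
  [0,6] S/NP   <
    [0,1] "gave" : S\NP
    [1,6] (S/NP)\(S\NP)   >
      [1,2] "plan" : ((S/NP)\(S\NP))/S
      [2,6] S   >
        [2,5] S/PP   >B
          [2,4] S/PP   <
            [2,3] "found" : NP\PP
            [3,4] "the" : (S/PP)\(NP\PP)
          [4,5] "river" : PP/PP
        [5,6] "slowly" : PP
  [6,8] NP   <
    [6,7] "here" : N
    [7,8] "today" : NP\N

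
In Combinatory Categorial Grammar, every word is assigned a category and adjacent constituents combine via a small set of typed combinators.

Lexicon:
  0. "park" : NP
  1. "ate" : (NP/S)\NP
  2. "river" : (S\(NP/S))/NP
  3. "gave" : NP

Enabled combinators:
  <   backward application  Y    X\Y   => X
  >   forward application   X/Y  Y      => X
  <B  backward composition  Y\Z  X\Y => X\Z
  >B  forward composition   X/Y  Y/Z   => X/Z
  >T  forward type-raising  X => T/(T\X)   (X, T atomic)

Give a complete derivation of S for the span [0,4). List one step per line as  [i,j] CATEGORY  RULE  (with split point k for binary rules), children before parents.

[0,4] S   <
  [0,1] "park" : NP
  [1,4] S\NP   <B
    [1,2] "ate" : (NP/S)\NP
    [2,4] S\(NP/S)   >
      [2,3] "river" : (S\(NP/S))/NP
      [3,4] "gave" : NP

[0,1] NP  lex  "park"
[1,2] (NP/S)\NP  lex  "ate"
[2,3] (S\(NP/S))/NP  lex  "river"
[3,4] NP  lex  "gave"
[2,4] S\(NP/S)  >  k=3
[1,4] S\NP  <B  k=2
[0,4] S  <  k=1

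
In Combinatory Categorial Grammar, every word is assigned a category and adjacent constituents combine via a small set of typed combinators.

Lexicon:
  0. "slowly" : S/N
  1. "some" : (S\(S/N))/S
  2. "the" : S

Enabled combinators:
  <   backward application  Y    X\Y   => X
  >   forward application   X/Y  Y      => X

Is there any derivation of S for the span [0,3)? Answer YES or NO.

YES

[0,3] S   <
  [0,1] "slowly" : S/N
  [1,3] S\(S/N)   >
    [1,2] "some" : (S\(S/N))/S
    [2,3] "the" : S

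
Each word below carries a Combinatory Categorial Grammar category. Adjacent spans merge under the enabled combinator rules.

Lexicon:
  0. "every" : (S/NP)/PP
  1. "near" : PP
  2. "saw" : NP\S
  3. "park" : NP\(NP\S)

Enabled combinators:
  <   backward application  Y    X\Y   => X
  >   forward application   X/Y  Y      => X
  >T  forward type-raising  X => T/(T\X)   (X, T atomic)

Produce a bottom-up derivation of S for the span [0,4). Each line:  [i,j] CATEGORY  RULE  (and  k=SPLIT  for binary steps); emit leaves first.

[0,4] S   >
  [0,2] S/NP   >
    [0,1] "every" : (S/NP)/PP
    [1,2] "near" : PP
  [2,4] NP   <
    [2,3] "saw" : NP\S
    [3,4] "park" : NP\(NP\S)

[0,1] (S/NP)/PP  lex  "every"
[1,2] PP  lex  "near"
[0,2] S/NP  >  k=1
[2,3] NP\S  lex  "saw"
[3,4] NP\(NP\S)  lex  "park"
[2,4] NP  <  k=3
[0,4] S  >  k=2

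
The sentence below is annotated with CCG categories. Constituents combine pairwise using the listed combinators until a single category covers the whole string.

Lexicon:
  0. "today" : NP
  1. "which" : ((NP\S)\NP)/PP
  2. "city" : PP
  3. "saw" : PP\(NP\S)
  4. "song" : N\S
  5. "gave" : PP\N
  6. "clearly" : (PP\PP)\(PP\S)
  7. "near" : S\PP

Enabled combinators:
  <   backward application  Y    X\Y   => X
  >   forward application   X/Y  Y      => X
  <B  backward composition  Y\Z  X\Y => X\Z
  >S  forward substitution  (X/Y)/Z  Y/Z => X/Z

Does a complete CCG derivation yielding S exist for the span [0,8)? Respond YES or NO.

[0,8] S   <
  [0,4] PP   <
    [0,3] NP\S   <
      [0,1] "today" : NP
      [1,3] (NP\S)\NP   >
        [1,2] "which" : ((NP\S)\NP)/PP
        [2,3] "city" : PP
    [3,4] "saw" : PP\(NP\S)
  [4,8] S\PP   <B
    [4,7] PP\PP   <
      [4,6] PP\S   <B
        [4,5] "song" : N\S
        [5,6] "gave" : PP\N
      [6,7] "clearly" : (PP\PP)\(PP\S)
    [7,8] "near" : S\PP

YES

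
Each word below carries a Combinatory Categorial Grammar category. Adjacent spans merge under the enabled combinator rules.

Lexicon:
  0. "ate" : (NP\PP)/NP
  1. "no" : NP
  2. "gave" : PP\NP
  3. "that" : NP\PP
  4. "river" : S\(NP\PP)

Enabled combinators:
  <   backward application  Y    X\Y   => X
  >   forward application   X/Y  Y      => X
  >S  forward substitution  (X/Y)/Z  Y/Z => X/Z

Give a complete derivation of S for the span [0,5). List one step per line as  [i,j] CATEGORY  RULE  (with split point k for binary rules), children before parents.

[0,1] (NP\PP)/NP  lex  "ate"
[1,2] NP  lex  "no"
[2,3] PP\NP  lex  "gave"
[1,3] PP  <  k=2
[3,4] NP\PP  lex  "that"
[1,4] NP  <  k=3
[0,4] NP\PP  >  k=1
[4,5] S\(NP\PP)  lex  "river"
[0,5] S  <  k=4

[0,5] S   <
  [0,4] NP\PP   >
    [0,1] "ate" : (NP\PP)/NP
    [1,4] NP   <
      [1,3] PP   <
        [1,2] "no" : NP
        [2,3] "gave" : PP\NP
      [3,4] "that" : NP\PP
  [4,5] "river" : S\(NP\PP)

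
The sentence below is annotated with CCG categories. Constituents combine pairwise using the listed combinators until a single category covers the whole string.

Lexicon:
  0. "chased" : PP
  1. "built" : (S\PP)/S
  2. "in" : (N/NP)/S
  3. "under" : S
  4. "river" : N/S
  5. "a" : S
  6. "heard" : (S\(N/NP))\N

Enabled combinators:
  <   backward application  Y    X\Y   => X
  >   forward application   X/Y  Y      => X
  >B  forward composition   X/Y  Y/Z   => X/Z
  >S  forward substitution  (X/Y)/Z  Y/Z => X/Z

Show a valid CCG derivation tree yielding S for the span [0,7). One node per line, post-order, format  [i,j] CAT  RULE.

[0,1] PP  lex  "chased"
[1,2] (S\PP)/S  lex  "built"
[2,3] (N/NP)/S  lex  "in"
[3,4] S  lex  "under"
[2,4] N/NP  >  k=3
[4,5] N/S  lex  "river"
[5,6] S  lex  "a"
[4,6] N  >  k=5
[6,7] (S\(N/NP))\N  lex  "heard"
[4,7] S\(N/NP)  <  k=6
[2,7] S  <  k=4
[1,7] S\PP  >  k=2
[0,7] S  <  k=1

[0,7] S   <
  [0,1] "chased" : PP
  [1,7] S\PP   >
    [1,2] "built" : (S\PP)/S
    [2,7] S   <
      [2,4] N/NP   >
        [2,3] "in" : (N/NP)/S
        [3,4] "under" : S
      [4,7] S\(N/NP)   <
        [4,6] N   >
          [4,5] "river" : N/S
          [5,6] "a" : S
        [6,7] "heard" : (S\(N/NP))\N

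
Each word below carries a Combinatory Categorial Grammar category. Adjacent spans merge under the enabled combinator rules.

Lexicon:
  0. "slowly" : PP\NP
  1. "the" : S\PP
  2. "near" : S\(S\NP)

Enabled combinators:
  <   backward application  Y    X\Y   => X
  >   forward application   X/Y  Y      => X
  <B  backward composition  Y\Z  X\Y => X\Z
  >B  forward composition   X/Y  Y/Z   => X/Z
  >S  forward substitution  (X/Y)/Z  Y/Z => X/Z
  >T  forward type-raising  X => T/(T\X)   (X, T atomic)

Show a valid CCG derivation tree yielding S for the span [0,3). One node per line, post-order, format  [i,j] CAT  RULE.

[0,1] PP\NP  lex  "slowly"
[1,2] S\PP  lex  "the"
[0,2] S\NP  <B  k=1
[2,3] S\(S\NP)  lex  "near"
[0,3] S  <  k=2

[0,3] S   <
  [0,2] S\NP   <B
    [0,1] "slowly" : PP\NP
    [1,2] "the" : S\PP
  [2,3] "near" : S\(S\NP)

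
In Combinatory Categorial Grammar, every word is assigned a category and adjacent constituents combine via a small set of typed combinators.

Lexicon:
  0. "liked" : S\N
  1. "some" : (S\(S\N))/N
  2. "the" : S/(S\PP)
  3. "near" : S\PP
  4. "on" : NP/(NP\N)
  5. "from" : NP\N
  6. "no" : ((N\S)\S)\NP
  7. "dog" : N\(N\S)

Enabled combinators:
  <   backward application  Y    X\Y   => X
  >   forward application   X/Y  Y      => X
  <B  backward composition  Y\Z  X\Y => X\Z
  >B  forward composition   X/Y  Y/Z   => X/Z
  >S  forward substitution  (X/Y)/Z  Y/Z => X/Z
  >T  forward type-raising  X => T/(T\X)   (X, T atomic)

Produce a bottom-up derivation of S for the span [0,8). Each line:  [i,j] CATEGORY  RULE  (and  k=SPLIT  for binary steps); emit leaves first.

[0,8] S   <
  [0,1] "liked" : S\N
  [1,8] S\(S\N)   >
    [1,2] "some" : (S\(S\N))/N
    [2,8] N   <
      [2,7] N\S   <
        [2,4] S   >
          [2,3] "the" : S/(S\PP)
          [3,4] "near" : S\PP
        [4,7] (N\S)\S   <
          [4,6] NP   >
            [4,5] "on" : NP/(NP\N)
            [5,6] "from" : NP\N
          [6,7] "no" : ((N\S)\S)\NP
      [7,8] "dog" : N\(N\S)

[0,1] S\N  lex  "liked"
[1,2] (S\(S\N))/N  lex  "some"
[2,3] S/(S\PP)  lex  "the"
[3,4] S\PP  lex  "near"
[2,4] S  >  k=3
[4,5] NP/(NP\N)  lex  "on"
[5,6] NP\N  lex  "from"
[4,6] NP  >  k=5
[6,7] ((N\S)\S)\NP  lex  "no"
[4,7] (N\S)\S  <  k=6
[2,7] N\S  <  k=4
[7,8] N\(N\S)  lex  "dog"
[2,8] N  <  k=7
[1,8] S\(S\N)  >  k=2
[0,8] S  <  k=1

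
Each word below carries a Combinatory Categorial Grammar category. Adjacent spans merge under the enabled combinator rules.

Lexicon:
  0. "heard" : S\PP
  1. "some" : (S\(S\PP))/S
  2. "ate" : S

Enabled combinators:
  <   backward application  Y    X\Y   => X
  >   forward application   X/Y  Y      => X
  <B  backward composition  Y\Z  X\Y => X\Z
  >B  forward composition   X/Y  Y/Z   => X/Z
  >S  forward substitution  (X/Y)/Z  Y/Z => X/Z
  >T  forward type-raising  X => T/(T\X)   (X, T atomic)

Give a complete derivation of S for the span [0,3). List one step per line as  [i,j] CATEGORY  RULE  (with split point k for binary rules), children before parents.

[0,1] S\PP  lex  "heard"
[1,2] (S\(S\PP))/S  lex  "some"
[2,3] S  lex  "ate"
[1,3] S\(S\PP)  >  k=2
[0,3] S  <  k=1

[0,3] S   <
  [0,1] "heard" : S\PP
  [1,3] S\(S\PP)   >
    [1,2] "some" : (S\(S\PP))/S
    [2,3] "ate" : S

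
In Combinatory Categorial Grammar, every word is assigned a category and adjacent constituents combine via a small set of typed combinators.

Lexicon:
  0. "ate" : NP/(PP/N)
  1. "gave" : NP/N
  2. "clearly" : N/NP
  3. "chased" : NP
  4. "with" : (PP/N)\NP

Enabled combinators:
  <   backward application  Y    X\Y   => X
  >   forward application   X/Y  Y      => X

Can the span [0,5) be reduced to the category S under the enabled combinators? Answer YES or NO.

NP/(PP/N) NP/N N/NP NP (PP/N)\NP
CKY chart[0,5] = {NP}; S ∉ chart

NO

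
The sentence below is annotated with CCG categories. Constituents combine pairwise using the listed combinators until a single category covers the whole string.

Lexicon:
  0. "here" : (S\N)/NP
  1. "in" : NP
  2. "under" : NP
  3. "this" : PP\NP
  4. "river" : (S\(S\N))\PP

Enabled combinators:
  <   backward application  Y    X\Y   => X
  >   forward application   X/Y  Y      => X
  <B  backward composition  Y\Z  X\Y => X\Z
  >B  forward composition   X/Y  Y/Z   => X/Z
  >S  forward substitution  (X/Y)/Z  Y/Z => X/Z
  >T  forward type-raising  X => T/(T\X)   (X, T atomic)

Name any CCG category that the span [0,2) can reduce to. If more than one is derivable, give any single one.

[0,5] S   <
  [0,2] S\N   >
    [0,1] "here" : (S\N)/NP
    [1,2] "in" : NP
  [2,5] S\(S\N)   <
    [2,4] PP   >
      [2,3] PP/(PP\NP)   >T
        [2,3] "under" : NP
      [3,4] "this" : PP\NP
    [4,5] "river" : (S\(S\N))\PP

S\N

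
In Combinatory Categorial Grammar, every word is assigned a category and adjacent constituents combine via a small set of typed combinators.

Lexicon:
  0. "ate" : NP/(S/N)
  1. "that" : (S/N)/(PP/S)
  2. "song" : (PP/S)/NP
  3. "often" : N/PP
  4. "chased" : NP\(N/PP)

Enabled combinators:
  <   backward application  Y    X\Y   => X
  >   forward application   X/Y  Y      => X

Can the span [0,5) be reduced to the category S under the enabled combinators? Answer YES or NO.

NO

NP/(S/N) (S/N)/(PP/S) (PP/S)/NP N/PP NP\(N/PP)
CKY chart[0,5] = {NP}; S ∉ chart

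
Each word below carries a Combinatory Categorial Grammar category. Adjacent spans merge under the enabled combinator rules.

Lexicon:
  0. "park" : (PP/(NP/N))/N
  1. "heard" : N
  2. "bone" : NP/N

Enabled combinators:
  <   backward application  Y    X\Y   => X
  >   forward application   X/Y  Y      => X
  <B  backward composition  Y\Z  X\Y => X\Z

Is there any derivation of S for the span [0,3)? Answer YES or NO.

NO

(PP/(NP/N))/N N NP/N
CKY chart[0,3] = {PP}; S ∉ chart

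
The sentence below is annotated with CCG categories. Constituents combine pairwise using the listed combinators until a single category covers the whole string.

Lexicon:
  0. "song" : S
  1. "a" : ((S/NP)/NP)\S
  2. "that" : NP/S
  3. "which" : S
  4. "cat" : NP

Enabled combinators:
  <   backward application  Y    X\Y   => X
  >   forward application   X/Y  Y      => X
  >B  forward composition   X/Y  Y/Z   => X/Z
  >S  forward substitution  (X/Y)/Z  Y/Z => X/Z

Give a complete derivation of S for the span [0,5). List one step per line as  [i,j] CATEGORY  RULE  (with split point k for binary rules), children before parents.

[0,5] S   >
  [0,4] S/NP   >
    [0,2] (S/NP)/NP   <
      [0,1] "song" : S
      [1,2] "a" : ((S/NP)/NP)\S
    [2,4] NP   >
      [2,3] "that" : NP/S
      [3,4] "which" : S
  [4,5] "cat" : NP

[0,1] S  lex  "song"
[1,2] ((S/NP)/NP)\S  lex  "a"
[0,2] (S/NP)/NP  <  k=1
[2,3] NP/S  lex  "that"
[3,4] S  lex  "which"
[2,4] NP  >  k=3
[0,4] S/NP  >  k=2
[4,5] NP  lex  "cat"
[0,5] S  >  k=4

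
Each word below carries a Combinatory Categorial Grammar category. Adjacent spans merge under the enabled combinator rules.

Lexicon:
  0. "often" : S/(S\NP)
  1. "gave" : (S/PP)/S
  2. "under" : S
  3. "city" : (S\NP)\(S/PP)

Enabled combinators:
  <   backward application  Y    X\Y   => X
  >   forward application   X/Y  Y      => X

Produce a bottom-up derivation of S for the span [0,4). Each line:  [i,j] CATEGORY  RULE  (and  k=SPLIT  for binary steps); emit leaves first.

[0,1] S/(S\NP)  lex  "often"
[1,2] (S/PP)/S  lex  "gave"
[2,3] S  lex  "under"
[1,3] S/PP  >  k=2
[3,4] (S\NP)\(S/PP)  lex  "city"
[1,4] S\NP  <  k=3
[0,4] S  >  k=1

[0,4] S   >
  [0,1] "often" : S/(S\NP)
  [1,4] S\NP   <
    [1,3] S/PP   >
      [1,2] "gave" : (S/PP)/S
      [2,3] "under" : S
    [3,4] "city" : (S\NP)\(S/PP)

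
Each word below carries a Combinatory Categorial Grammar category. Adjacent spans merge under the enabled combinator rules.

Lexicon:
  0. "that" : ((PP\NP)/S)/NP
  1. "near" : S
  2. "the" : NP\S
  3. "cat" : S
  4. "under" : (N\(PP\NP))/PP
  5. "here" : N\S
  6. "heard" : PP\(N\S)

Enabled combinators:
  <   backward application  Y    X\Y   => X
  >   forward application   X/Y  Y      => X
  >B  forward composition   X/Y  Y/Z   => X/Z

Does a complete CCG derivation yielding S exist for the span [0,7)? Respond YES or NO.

NO

((PP\NP)/S)/NP S NP\S S (N\(PP\NP))/PP N\S PP\(N\S)
CKY chart[0,7] = {N}; S ∉ chart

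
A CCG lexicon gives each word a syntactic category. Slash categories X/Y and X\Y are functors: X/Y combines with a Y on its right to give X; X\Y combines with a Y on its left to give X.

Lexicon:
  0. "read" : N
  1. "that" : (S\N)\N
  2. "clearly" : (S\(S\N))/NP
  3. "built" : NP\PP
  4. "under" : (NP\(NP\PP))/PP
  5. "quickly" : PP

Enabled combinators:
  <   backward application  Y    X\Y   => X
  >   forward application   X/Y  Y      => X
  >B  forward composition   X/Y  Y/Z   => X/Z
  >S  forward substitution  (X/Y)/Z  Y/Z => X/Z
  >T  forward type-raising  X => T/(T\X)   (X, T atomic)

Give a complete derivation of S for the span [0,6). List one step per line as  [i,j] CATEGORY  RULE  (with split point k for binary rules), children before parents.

[0,1] N  lex  "read"
[1,2] (S\N)\N  lex  "that"
[0,2] S\N  <  k=1
[2,3] (S\(S\N))/NP  lex  "clearly"
[3,4] NP\PP  lex  "built"
[4,5] (NP\(NP\PP))/PP  lex  "under"
[5,6] PP  lex  "quickly"
[4,6] NP\(NP\PP)  >  k=5
[3,6] NP  <  k=4
[2,6] S\(S\N)  >  k=3
[0,6] S  <  k=2

[0,6] S   <
  [0,2] S\N   <
    [0,1] "read" : N
    [1,2] "that" : (S\N)\N
  [2,6] S\(S\N)   >
    [2,3] "clearly" : (S\(S\N))/NP
    [3,6] NP   <
      [3,4] "built" : NP\PP
      [4,6] NP\(NP\PP)   >
        [4,5] "under" : (NP\(NP\PP))/PP
        [5,6] "quickly" : PP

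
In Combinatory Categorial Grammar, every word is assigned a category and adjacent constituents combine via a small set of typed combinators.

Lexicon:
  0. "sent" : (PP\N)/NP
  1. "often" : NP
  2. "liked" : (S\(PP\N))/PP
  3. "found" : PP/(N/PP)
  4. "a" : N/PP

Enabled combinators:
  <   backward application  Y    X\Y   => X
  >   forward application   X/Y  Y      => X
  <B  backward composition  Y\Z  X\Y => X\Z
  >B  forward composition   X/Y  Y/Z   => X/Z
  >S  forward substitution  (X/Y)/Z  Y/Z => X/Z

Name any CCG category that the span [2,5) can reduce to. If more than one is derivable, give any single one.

S\(PP\N)

[0,5] S   <
  [0,2] PP\N   >
    [0,1] "sent" : (PP\N)/NP
    [1,2] "often" : NP
  [2,5] S\(PP\N)   >
    [2,3] "liked" : (S\(PP\N))/PP
    [3,5] PP   >
      [3,4] "found" : PP/(N/PP)
      [4,5] "a" : N/PP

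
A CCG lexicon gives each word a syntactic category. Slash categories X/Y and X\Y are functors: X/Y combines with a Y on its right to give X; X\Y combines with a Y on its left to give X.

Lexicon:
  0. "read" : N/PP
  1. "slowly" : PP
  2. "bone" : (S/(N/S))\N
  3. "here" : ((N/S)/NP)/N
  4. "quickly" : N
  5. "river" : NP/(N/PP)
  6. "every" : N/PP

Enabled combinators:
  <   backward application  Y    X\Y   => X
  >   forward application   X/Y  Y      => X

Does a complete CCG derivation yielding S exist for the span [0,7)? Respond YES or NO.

[0,7] S   >
  [0,3] S/(N/S)   <
    [0,2] N   >
      [0,1] "read" : N/PP
      [1,2] "slowly" : PP
    [2,3] "bone" : (S/(N/S))\N
  [3,7] N/S   >
    [3,5] (N/S)/NP   >
      [3,4] "here" : ((N/S)/NP)/N
      [4,5] "quickly" : N
    [5,7] NP   >
      [5,6] "river" : NP/(N/PP)
      [6,7] "every" : N/PP

YES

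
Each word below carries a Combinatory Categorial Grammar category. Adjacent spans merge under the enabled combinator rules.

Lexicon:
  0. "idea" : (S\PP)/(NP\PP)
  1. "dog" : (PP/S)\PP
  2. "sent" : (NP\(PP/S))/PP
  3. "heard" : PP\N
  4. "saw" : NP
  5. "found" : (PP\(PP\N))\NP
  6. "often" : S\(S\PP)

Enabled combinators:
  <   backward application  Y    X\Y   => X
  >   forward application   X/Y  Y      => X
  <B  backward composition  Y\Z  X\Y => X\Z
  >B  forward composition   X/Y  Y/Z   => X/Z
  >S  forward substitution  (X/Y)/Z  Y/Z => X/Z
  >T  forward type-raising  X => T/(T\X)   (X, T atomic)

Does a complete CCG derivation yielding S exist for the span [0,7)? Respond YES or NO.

YES

[0,7] S   <
  [0,6] S\PP   >
    [0,1] "idea" : (S\PP)/(NP\PP)
    [1,6] NP\PP   <B
      [1,2] "dog" : (PP/S)\PP
      [2,6] NP\(PP/S)   >
        [2,3] "sent" : (NP\(PP/S))/PP
        [3,6] PP   <
          [3,4] "heard" : PP\N
          [4,6] PP\(PP\N)   <
            [4,5] "saw" : NP
            [5,6] "found" : (PP\(PP\N))\NP
  [6,7] "often" : S\(S\PP)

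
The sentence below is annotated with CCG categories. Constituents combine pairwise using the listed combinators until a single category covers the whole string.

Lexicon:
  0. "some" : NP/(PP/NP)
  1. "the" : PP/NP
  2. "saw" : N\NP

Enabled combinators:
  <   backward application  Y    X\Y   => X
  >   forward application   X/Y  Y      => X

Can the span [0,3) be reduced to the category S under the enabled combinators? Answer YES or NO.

NO

NP/(PP/NP) PP/NP N\NP
CKY chart[0,3] = {N}; S ∉ chart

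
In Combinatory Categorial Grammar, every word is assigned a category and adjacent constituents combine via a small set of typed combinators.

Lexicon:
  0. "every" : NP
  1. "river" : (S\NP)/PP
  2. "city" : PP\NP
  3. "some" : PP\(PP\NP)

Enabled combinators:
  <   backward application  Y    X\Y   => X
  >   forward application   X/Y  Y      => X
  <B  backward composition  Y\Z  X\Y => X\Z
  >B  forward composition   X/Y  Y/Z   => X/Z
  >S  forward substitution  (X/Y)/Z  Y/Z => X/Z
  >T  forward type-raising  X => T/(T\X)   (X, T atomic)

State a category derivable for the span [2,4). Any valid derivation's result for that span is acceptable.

PP

[0,4] S   <
  [0,1] "every" : NP
  [1,4] S\NP   >
    [1,2] "river" : (S\NP)/PP
    [2,4] PP   <
      [2,3] "city" : PP\NP
      [3,4] "some" : PP\(PP\NP)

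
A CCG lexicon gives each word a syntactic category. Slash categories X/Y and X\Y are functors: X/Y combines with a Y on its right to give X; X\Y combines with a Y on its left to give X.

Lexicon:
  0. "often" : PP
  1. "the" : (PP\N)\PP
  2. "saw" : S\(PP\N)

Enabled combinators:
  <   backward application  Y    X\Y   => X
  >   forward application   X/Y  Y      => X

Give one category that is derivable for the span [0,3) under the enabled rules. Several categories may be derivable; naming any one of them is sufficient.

[0,3] S   <
  [0,2] PP\N   <
    [0,1] "often" : PP
    [1,2] "the" : (PP\N)\PP
  [2,3] "saw" : S\(PP\N)

S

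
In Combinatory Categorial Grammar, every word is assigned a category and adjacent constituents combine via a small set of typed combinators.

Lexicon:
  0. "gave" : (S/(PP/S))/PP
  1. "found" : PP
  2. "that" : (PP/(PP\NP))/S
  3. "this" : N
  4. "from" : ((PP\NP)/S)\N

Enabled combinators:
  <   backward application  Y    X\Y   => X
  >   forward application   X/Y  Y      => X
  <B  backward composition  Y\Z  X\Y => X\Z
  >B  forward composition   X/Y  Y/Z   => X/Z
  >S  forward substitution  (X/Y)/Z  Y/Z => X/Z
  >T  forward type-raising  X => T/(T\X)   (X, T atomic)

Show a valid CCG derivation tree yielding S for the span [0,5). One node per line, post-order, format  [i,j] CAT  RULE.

[0,1] (S/(PP/S))/PP  lex  "gave"
[1,2] PP  lex  "found"
[0,2] S/(PP/S)  >  k=1
[2,3] (PP/(PP\NP))/S  lex  "that"
[3,4] N  lex  "this"
[4,5] ((PP\NP)/S)\N  lex  "from"
[3,5] (PP\NP)/S  <  k=4
[2,5] PP/S  >S  k=3
[0,5] S  >  k=2

[0,5] S   >
  [0,2] S/(PP/S)   >
    [0,1] "gave" : (S/(PP/S))/PP
    [1,2] "found" : PP
  [2,5] PP/S   >S
    [2,3] "that" : (PP/(PP\NP))/S
    [3,5] (PP\NP)/S   <
      [3,4] "this" : N
      [4,5] "from" : ((PP\NP)/S)\N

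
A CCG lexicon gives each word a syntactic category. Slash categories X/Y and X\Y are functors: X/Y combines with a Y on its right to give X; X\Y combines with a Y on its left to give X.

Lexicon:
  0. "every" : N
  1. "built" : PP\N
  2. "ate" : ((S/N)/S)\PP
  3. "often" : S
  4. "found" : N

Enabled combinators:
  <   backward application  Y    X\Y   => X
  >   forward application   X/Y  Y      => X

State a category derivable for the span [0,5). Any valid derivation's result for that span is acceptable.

[0,5] S   >
  [0,4] S/N   >
    [0,3] (S/N)/S   <
      [0,2] PP   <
        [0,1] "every" : N
        [1,2] "built" : PP\N
      [2,3] "ate" : ((S/N)/S)\PP
    [3,4] "often" : S
  [4,5] "found" : N

S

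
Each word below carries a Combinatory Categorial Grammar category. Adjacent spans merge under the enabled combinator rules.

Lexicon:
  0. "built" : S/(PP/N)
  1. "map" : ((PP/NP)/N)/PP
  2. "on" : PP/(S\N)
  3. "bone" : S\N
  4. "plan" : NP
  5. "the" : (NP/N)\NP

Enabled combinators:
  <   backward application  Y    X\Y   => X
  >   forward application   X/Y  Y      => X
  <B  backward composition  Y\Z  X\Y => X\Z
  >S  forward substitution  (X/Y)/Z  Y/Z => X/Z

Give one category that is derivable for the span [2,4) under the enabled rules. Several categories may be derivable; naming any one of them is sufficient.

[0,6] S   >
  [0,1] "built" : S/(PP/N)
  [1,6] PP/N   >S
    [1,4] (PP/NP)/N   >
      [1,2] "map" : ((PP/NP)/N)/PP
      [2,4] PP   >
        [2,3] "on" : PP/(S\N)
        [3,4] "bone" : S\N
    [4,6] NP/N   <
      [4,5] "plan" : NP
      [5,6] "the" : (NP/N)\NP

PP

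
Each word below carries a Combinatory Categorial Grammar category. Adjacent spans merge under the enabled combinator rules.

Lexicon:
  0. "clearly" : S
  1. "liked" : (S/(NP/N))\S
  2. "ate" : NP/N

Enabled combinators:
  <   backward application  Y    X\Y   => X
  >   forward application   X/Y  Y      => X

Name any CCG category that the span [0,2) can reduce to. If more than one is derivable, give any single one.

[0,3] S   >
  [0,2] S/(NP/N)   <
    [0,1] "clearly" : S
    [1,2] "liked" : (S/(NP/N))\S
  [2,3] "ate" : NP/N

S/(NP/N)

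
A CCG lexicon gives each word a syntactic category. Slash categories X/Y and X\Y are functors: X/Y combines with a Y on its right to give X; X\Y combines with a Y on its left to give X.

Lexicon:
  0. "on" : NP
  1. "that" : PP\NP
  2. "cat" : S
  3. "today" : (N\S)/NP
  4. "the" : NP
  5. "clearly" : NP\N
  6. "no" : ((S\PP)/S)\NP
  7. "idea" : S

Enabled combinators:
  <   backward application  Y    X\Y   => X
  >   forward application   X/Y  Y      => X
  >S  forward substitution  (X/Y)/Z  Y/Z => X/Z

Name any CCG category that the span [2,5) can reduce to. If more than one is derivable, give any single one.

N

[0,8] S   <
  [0,2] PP   <
    [0,1] "on" : NP
    [1,2] "that" : PP\NP
  [2,8] S\PP   >
    [2,7] (S\PP)/S   <
      [2,6] NP   <
        [2,5] N   <
          [2,3] "cat" : S
          [3,5] N\S   >
            [3,4] "today" : (N\S)/NP
            [4,5] "the" : NP
        [5,6] "clearly" : NP\N
      [6,7] "no" : ((S\PP)/S)\NP
    [7,8] "idea" : S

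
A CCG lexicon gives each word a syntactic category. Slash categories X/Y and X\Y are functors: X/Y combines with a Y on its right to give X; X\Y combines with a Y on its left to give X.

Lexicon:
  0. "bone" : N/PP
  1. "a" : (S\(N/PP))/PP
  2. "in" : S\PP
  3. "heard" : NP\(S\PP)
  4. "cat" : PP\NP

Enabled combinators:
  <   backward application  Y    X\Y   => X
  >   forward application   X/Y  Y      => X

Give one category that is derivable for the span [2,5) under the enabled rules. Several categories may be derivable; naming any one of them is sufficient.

[0,5] S   <
  [0,1] "bone" : N/PP
  [1,5] S\(N/PP)   >
    [1,2] "a" : (S\(N/PP))/PP
    [2,5] PP   <
      [2,4] NP   <
        [2,3] "in" : S\PP
        [3,4] "heard" : NP\(S\PP)
      [4,5] "cat" : PP\NP

PP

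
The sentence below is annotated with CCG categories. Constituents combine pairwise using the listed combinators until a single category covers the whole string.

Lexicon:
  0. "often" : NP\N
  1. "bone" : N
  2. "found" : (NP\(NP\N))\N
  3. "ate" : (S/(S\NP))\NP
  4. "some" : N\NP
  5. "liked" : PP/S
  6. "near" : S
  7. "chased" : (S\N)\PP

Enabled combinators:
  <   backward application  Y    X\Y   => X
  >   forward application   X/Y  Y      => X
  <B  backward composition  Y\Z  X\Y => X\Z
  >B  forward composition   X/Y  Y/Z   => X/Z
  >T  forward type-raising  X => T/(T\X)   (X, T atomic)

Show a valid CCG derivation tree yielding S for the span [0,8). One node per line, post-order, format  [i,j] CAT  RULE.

[0,1] NP\N  lex  "often"
[1,2] N  lex  "bone"
[2,3] (NP\(NP\N))\N  lex  "found"
[1,3] NP\(NP\N)  <  k=2
[0,3] NP  <  k=1
[3,4] (S/(S\NP))\NP  lex  "ate"
[0,4] S/(S\NP)  <  k=3
[4,5] N\NP  lex  "some"
[5,6] PP/S  lex  "liked"
[6,7] S  lex  "near"
[5,7] PP  >  k=6
[7,8] (S\N)\PP  lex  "chased"
[5,8] S\N  <  k=7
[4,8] S\NP  <B  k=5
[0,8] S  >  k=4

[0,8] S   >
  [0,4] S/(S\NP)   <
    [0,3] NP   <
      [0,1] "often" : NP\N
      [1,3] NP\(NP\N)   <
        [1,2] "bone" : N
        [2,3] "found" : (NP\(NP\N))\N
    [3,4] "ate" : (S/(S\NP))\NP
  [4,8] S\NP   <B
    [4,5] "some" : N\NP
    [5,8] S\N   <
      [5,7] PP   >
        [5,6] "liked" : PP/S
        [6,7] "near" : S
      [7,8] "chased" : (S\N)\PP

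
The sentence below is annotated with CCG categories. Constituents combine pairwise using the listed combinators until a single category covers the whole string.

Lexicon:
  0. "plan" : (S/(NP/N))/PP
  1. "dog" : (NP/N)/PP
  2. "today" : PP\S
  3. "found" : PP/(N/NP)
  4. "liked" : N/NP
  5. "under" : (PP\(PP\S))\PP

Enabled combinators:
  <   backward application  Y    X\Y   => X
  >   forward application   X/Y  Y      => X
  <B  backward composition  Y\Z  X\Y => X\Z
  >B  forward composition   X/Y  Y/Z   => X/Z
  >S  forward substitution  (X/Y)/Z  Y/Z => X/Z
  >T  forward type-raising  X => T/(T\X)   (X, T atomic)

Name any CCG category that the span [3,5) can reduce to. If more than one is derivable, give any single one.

PP

[0,6] S   >
  [0,2] S/PP   >S
    [0,1] "plan" : (S/(NP/N))/PP
    [1,2] "dog" : (NP/N)/PP
  [2,6] PP   <
    [2,3] "today" : PP\S
    [3,6] PP\(PP\S)   <
      [3,5] PP   >
        [3,4] "found" : PP/(N/NP)
        [4,5] "liked" : N/NP
      [5,6] "under" : (PP\(PP\S))\PP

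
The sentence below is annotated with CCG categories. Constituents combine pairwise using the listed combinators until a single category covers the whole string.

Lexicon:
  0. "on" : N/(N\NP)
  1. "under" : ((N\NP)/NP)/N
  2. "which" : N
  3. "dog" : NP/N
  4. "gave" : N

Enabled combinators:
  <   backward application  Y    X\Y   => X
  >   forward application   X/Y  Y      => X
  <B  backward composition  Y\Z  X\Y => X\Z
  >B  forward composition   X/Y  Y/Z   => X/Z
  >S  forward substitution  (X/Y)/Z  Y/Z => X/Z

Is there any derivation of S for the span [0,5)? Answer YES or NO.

NO

N/(N\NP) ((N\NP)/NP)/N N NP/N N
CKY chart[0,5] = {N}; S ∉ chart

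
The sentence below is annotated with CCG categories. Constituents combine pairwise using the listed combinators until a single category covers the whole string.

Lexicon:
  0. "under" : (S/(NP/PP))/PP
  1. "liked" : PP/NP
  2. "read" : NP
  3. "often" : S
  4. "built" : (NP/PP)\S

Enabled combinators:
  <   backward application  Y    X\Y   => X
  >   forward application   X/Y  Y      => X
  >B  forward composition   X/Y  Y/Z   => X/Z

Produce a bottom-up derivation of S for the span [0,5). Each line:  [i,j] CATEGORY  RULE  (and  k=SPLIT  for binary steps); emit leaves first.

[0,5] S   >
  [0,3] S/(NP/PP)   >
    [0,1] "under" : (S/(NP/PP))/PP
    [1,3] PP   >
      [1,2] "liked" : PP/NP
      [2,3] "read" : NP
  [3,5] NP/PP   <
    [3,4] "often" : S
    [4,5] "built" : (NP/PP)\S

[0,1] (S/(NP/PP))/PP  lex  "under"
[1,2] PP/NP  lex  "liked"
[2,3] NP  lex  "read"
[1,3] PP  >  k=2
[0,3] S/(NP/PP)  >  k=1
[3,4] S  lex  "often"
[4,5] (NP/PP)\S  lex  "built"
[3,5] NP/PP  <  k=4
[0,5] S  >  k=3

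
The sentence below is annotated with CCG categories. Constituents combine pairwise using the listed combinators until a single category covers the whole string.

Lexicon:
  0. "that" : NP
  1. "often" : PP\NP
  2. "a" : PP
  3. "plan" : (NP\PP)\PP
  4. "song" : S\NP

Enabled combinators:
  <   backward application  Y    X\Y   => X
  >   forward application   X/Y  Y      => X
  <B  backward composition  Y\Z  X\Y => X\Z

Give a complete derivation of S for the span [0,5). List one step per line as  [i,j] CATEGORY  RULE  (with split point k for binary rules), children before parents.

[0,1] NP  lex  "that"
[1,2] PP\NP  lex  "often"
[0,2] PP  <  k=1
[2,3] PP  lex  "a"
[3,4] (NP\PP)\PP  lex  "plan"
[2,4] NP\PP  <  k=3
[4,5] S\NP  lex  "song"
[2,5] S\PP  <B  k=4
[0,5] S  <  k=2

[0,5] S   <
  [0,2] PP   <
    [0,1] "that" : NP
    [1,2] "often" : PP\NP
  [2,5] S\PP   <B
    [2,4] NP\PP   <
      [2,3] "a" : PP
      [3,4] "plan" : (NP\PP)\PP
    [4,5] "song" : S\NP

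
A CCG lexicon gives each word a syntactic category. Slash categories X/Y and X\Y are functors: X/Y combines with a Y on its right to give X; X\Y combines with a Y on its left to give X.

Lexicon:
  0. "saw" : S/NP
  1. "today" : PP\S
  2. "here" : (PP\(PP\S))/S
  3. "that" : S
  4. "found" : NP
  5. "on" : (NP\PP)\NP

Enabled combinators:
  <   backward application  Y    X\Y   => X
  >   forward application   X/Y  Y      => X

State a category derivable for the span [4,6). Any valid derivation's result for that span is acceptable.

[0,6] S   >
  [0,1] "saw" : S/NP
  [1,6] NP   <
    [1,4] PP   <
      [1,2] "today" : PP\S
      [2,4] PP\(PP\S)   >
        [2,3] "here" : (PP\(PP\S))/S
        [3,4] "that" : S
    [4,6] NP\PP   <
      [4,5] "found" : NP
      [5,6] "on" : (NP\PP)\NP

NP\PP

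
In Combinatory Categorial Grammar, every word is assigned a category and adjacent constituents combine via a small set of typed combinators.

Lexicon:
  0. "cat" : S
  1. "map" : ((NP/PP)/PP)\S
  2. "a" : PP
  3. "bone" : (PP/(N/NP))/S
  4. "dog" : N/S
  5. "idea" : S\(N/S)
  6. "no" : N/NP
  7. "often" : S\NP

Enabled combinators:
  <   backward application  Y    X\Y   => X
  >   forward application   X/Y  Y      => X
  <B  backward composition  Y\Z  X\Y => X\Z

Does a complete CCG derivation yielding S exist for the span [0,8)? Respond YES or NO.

YES

[0,8] S   <
  [0,7] NP   >
    [0,3] NP/PP   >
      [0,2] (NP/PP)/PP   <
        [0,1] "cat" : S
        [1,2] "map" : ((NP/PP)/PP)\S
      [2,3] "a" : PP
    [3,7] PP   >
      [3,6] PP/(N/NP)   >
        [3,4] "bone" : (PP/(N/NP))/S
        [4,6] S   <
          [4,5] "dog" : N/S
          [5,6] "idea" : S\(N/S)
      [6,7] "no" : N/NP
  [7,8] "often" : S\NP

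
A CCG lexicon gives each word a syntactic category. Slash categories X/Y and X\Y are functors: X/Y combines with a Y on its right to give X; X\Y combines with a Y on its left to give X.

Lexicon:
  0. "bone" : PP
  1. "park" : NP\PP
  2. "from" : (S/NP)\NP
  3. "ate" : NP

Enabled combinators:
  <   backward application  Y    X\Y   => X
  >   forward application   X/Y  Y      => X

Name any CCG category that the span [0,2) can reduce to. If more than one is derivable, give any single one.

[0,4] S   >
  [0,3] S/NP   <
    [0,2] NP   <
      [0,1] "bone" : PP
      [1,2] "park" : NP\PP
    [2,3] "from" : (S/NP)\NP
  [3,4] "ate" : NP

NP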